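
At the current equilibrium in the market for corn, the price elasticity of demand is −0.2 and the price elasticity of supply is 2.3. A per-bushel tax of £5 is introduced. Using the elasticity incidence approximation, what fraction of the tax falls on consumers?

Consumers' share ≈ 0.92.

Incidence ratio: consumers' share ≈ εs / (εs + |εd|) = 2.3 / (2.3 + 0.2) = 0.92.
Supply is the more elastic side, so consumers bear the larger share.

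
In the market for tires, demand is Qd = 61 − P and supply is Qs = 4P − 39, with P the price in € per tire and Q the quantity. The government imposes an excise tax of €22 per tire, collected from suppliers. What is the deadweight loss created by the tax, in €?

Before the tax: set 61 − P = 4P − 39 → P* = €20, Q* = 41.
With the tax collected from suppliers, supply shifts: Qs = 4(P − 22) − 39.
Solving gives Q = 23.4 with consumers paying €37.6 and suppliers receiving €15.6 (the €22 wedge).
Quantity falls by |ΔQ| = |41 − 23.4| = 17.6.
DWL = ½ · t · |ΔQ| = ½ · 22 · 17.6 = €193.6.

Deadweight loss = €193.6.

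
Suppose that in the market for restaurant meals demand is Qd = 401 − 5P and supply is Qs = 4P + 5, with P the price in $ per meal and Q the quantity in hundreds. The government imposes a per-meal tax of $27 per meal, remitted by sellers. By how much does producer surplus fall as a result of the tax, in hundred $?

Producer surplus falls by $2265 hundred.

Without the tax, 401 − 5P = 4P + 5 gives 9P = 396, so P* = $44 and Q* = 181.
With the tax collected from sellers, supply shifts: Qs = 4(P − 27) + 5.
New equilibrium: buyers pay $56, sellers receive $29, Q = 121. (Wedge: Pb − Ps = 27.)
ΔPS is the trapezoid between Q = 121 and Q = 181 of height $15: ½ · (181 + 121) · 15 = $2265.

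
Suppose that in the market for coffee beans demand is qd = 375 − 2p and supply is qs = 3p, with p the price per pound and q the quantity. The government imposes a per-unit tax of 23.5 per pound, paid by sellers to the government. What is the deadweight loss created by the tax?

Deadweight loss = 331.35.

Without the tax, 375 − 2p = 3p gives 5p = 375, so p* = 75 and q* = 225.
With the tax collected from sellers, supply shifts: qs = 3(p − 23.5).
Solving gives q = 196.8 with consumers paying 89.1 and sellers receiving 65.6 (the 23.5 wedge).
Quantity falls by |ΔQ| = |225 − 196.8| = 28.2.
DWL = ½ · t · |ΔQ| = ½ · 23.5 · 28.2 = 331.35.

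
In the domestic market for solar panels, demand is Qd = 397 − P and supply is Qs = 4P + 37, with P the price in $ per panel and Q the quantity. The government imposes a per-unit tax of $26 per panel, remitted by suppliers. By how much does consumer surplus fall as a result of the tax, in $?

Consumer surplus falls by $6543.68.

Before the tax: set 397 − P = 4P + 37 → P* = $72, Q* = 325.
With the tax collected from suppliers, supply shifts: Qs = 4(P − 26) + 37.
Solving gives Q = 304.2 with buyers paying $92.8 and suppliers receiving $66.8 (the $26 wedge).
ΔCS is the trapezoid between Q = 304.2 and Q = 325 of height $20.8: ½ · (325 + 304.2) · 20.8 = $6543.68.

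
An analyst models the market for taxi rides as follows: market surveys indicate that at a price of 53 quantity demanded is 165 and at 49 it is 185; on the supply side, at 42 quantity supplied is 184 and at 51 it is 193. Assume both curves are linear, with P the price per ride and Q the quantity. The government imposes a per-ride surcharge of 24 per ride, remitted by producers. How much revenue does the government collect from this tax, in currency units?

Tax revenue = 4080.

Demand slope: (185 − 165)/(49 − 53) = -5, so Qd = 430 − 5P.
Supply slope: (193 − 184)/(51 − 42) = 1, so Qs = P + 142.
Without the tax, 430 − 5P = P + 142 gives 6P = 288, so P* = 48 and Q* = 190.
With the tax collected from producers, supply shifts: Qs = (P − 24) + 142.
New equilibrium: consumers pay 52, producers receive 28, Q = 170. (Wedge: Pb − Ps = 24.)
Revenue = t · Q = 24 · 170 = 4080.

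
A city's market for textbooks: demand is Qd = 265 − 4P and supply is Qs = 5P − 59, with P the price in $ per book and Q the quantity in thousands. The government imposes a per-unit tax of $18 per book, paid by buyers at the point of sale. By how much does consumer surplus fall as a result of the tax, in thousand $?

Consumer surplus falls by $1010 thousand.

Before the tax: set 265 − 4P = 5P − 59 → P* = $36, Q* = 121.
With the tax collected from buyers, demand (in seller-price terms) shifts: Qd = 265 − 4(P + 18).
Solving gives Q = 81 with buyers paying $46 and sellers receiving $28 (the $18 wedge).
ΔCS is the trapezoid between Q = 81 and Q = 121 of height $10: ½ · (121 + 81) · 10 = $1010.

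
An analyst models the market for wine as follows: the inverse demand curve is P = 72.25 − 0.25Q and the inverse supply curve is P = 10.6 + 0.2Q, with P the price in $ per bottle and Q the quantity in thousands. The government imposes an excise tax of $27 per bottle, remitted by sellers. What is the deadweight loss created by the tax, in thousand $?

Deadweight loss = $810 thousand.

Rewrite in direct form: Qd = 289 − 4P and Qs = 5P − 53.
Before the tax: set 289 − 4P = 5P − 53 → P* = $38, Q* = 137.
With the tax collected from sellers, supply shifts: Qs = 5(P − 27) − 53.
New equilibrium: buyers pay $53, sellers receive $26, Q = 77. (Wedge: Pb − Ps = 27.)
Quantity falls by |ΔQ| = |137 − 77| = 60.
DWL = ½ · t · |ΔQ| = ½ · 27 · 60 = $810.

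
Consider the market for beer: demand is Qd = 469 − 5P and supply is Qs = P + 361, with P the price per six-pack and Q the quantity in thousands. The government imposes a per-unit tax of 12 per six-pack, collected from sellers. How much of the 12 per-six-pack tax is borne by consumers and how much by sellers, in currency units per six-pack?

Consumers bear 2 per six-pack; sellers bear 10 per six-pack.

Before the tax: set 469 − 5P = P + 361 → P* = 18, Q* = 379.
With the tax collected from sellers, supply shifts: Qs = (P − 12) + 361.
Solving gives Q = 369 with consumers paying 20 and sellers receiving 8 (the 12 wedge).
Burden on consumers: 2; on sellers: 10. (They sum to 12.)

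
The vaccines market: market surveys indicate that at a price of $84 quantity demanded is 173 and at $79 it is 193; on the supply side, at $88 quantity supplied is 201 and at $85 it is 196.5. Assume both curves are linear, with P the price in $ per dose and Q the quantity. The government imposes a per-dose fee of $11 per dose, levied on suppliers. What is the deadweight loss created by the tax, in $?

Deadweight loss = $66.

Demand slope: (193 − 173)/(79 − 84) = -4, so Qd = 509 − 4P.
Supply slope: (196.5 − 201)/(85 − 88) = 1.5, so Qs = 1.5P + 69.
Without the tax, 509 − 4P = 1.5P + 69 gives 5.5P = 440, so P* = $80 and Q* = 189.
With the tax collected from suppliers, supply shifts: Qs = 1.5(P − 11) + 69.
New equilibrium: consumers pay $83, suppliers receive $72, Q = 177. (Wedge: Pb − Ps = 11.)
Quantity falls by |ΔQ| = |189 − 177| = 12.
DWL = ½ · t · |ΔQ| = ½ · 11 · 12 = $66.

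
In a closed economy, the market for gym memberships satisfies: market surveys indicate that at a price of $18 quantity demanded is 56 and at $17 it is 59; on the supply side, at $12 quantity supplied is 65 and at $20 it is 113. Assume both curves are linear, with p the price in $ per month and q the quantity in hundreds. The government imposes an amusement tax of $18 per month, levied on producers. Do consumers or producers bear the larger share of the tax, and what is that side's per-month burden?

Demand slope: (59 − 56)/(17 − 18) = -3, so qd = 110 − 3p.
Supply slope: (113 − 65)/(20 − 12) = 6, so qs = 6p − 7.
Without the tax, 110 − 3p = 6p − 7 gives 9p = 117, so p* = $13 and q* = 71.
With the tax collected from producers, supply shifts: qs = 6(p − 18) − 7.
Solving gives q = 35 with consumers paying $25 and producers receiving $7 (the $18 wedge).
Per-month burden: consumers $12, producers $6.
Consumers take the larger share because demand is less price-elastic here (demand slope 3 vs supply slope 6).

Consumers bear the larger share: $12 per month.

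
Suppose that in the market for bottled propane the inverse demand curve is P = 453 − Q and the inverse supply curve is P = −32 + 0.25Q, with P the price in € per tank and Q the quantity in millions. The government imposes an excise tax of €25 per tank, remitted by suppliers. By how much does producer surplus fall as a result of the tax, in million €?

Rewrite in direct form: Qd = 453 − P and Qs = 4P + 128.
Before the tax: set 453 − P = 4P + 128 → P* = €65, Q* = 388.
With the tax collected from suppliers, supply shifts: Qs = 4(P − 25) + 128.
Solving gives Q = 368 with consumers paying €85 and suppliers receiving €60 (the €25 wedge).
ΔPS is the trapezoid between Q = 368 and Q = 388 of height €5: ½ · (388 + 368) · 5 = €1890.

Producer surplus falls by €1890 million.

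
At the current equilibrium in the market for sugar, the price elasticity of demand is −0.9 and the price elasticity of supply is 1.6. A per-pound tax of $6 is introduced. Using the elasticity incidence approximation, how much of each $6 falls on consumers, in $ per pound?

Consumers bear ≈ $3.84 per pound.

Incidence ratio: consumers' share ≈ εs / (εs + |εd|) = 1.6 / (1.6 + 0.9) = 0.64.
So consumers bear ≈ 0.64 × $6 = $3.84; producers bear $2.16.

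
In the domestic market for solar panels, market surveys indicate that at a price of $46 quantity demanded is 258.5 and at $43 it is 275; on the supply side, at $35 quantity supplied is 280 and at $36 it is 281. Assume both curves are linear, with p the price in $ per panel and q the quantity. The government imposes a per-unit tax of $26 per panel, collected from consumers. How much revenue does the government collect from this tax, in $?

Tax revenue = $6864.

Demand slope: (275 − 258.5)/(43 − 46) = -5.5, so qd = 511.5 − 5.5p.
Supply slope: (281 − 280)/(36 − 35) = 1, so qs = p + 245.
Before the tax: set 511.5 − 5.5p = p + 245 → p* = $41, q* = 286.
With the tax collected from consumers, demand (in seller-price terms) shifts: qd = 511.5 − 5.5(p + 26).
New equilibrium: consumers pay $45, producers receive $19, q = 264. (Wedge: pb − ps = 26.)
Revenue = t · Q = 26 · 264 = $6864.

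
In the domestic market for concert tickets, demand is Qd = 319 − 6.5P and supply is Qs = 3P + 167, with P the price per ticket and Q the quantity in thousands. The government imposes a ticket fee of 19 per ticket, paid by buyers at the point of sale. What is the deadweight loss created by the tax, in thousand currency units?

Without the tax, 319 − 6.5P = 3P + 167 gives 9.5P = 152, so P* = 16 and Q* = 215.
With the tax collected from buyers, demand (in seller-price terms) shifts: Qd = 319 − 6.5(P + 19).
Solving gives Q = 176 with buyers paying 22 and sellers receiving 3 (the 19 wedge).
Quantity falls by |ΔQ| = |215 − 176| = 39.
DWL = ½ · t · |ΔQ| = ½ · 19 · 39 = 370.5.

Deadweight loss = 370.5 thousand.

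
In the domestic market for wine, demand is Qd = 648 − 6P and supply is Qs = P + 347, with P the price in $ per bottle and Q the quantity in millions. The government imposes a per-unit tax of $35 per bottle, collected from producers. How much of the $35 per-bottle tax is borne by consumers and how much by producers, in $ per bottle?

Consumers bear $5 per bottle; producers bear $30 per bottle.

Without the tax, 648 − 6P = P + 347 gives 7P = 301, so P* = $43 and Q* = 390.
With the tax collected from producers, supply shifts: Qs = (P − 35) + 347.
Solving gives Q = 360 with consumers paying $48 and producers receiving $13 (the $35 wedge).
Burden on consumers: $5; on producers: $30. (They sum to $35.)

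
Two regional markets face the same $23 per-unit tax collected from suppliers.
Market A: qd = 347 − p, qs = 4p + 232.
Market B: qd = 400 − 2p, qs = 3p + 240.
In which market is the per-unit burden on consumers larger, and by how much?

Market A, by $4.6.

Market A: pre-tax p* = $23, q* = 324; post-tax q = 305.6; per-unit burden on consumers = $18.4.
Market B: pre-tax p* = $32, q* = 336; post-tax q = 308.4; per-unit burden on consumers = $13.8.
Difference: $18.4 vs $13.8 → market A is larger by $4.6.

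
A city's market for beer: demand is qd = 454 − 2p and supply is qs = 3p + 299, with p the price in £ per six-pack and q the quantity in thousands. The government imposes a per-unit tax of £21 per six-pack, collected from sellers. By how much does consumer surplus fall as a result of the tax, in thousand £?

Before the tax: set 454 − 2p = 3p + 299 → p* = £31, q* = 392.
With the tax collected from sellers, supply shifts: qs = 3(p − 21) + 299.
New equilibrium: buyers pay £43.6, sellers receive £22.6, q = 366.8. (Wedge: pb − ps = 21.)
ΔCS is the trapezoid between Q = 366.8 and Q = 392 of height £12.6: ½ · (392 + 366.8) · 12.6 = £4780.44.

Consumer surplus falls by £4780.44 thousand.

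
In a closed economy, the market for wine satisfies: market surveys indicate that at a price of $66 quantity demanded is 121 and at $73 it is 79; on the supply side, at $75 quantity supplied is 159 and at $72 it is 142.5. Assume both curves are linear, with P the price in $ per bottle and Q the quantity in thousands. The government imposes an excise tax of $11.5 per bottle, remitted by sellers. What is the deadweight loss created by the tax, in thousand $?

Deadweight loss = $189.75 thousand.

Demand slope: (79 − 121)/(73 − 66) = -6, so Qd = 517 − 6P.
Supply slope: (142.5 − 159)/(72 − 75) = 5.5, so Qs = 5.5P − 253.5.
Before the tax: set 517 − 6P = 5.5P − 253.5 → P* = $67, Q* = 115.
With the tax collected from sellers, supply shifts: Qs = 5.5(P − 11.5) − 253.5.
New equilibrium: consumers pay $72.5, sellers receive $61, Q = 82. (Wedge: Pb − Ps = 11.5.)
Quantity falls by |ΔQ| = |115 − 82| = 33.
DWL = ½ · t · |ΔQ| = ½ · 11.5 · 33 = $189.75.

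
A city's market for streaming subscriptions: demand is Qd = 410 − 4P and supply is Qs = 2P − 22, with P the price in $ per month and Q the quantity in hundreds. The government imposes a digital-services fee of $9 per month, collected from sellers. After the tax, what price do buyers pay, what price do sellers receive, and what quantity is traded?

Buyers pay $75; sellers receive $66; quantity = 110.

Before the tax: set 410 − 4P = 2P − 22 → P* = $72, Q* = 122.
With the tax collected from sellers, supply shifts: Qs = 2(P − 9) − 22.
New equilibrium: buyers pay $75, sellers receive $66, Q = 110. (Wedge: Pb − Ps = 9.)
The less price-elastic side of the market bears the larger share of a per-unit tax.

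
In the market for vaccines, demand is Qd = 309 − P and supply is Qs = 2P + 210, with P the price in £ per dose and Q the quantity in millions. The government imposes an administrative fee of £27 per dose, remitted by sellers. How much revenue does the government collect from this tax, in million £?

Tax revenue = £6966 million.

Without the tax, 309 − P = 2P + 210 gives 3P = 99, so P* = £33 and Q* = 276.
With the tax collected from sellers, supply shifts: Qs = 2(P − 27) + 210.
Solving gives Q = 258 with buyers paying £51 and sellers receiving £24 (the £27 wedge).
Revenue = t · Q = 27 · 258 = £6966.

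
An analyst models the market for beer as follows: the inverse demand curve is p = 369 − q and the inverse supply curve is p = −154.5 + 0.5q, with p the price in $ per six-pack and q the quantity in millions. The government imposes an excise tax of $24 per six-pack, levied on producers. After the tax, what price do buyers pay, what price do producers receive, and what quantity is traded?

Rewrite in direct form: qd = 369 − p and qs = 2p + 309.
Before the tax: set 369 − p = 2p + 309 → p* = $20, q* = 349.
With the tax collected from producers, supply shifts: qs = 2(p − 24) + 309.
New equilibrium: buyers pay $36, producers receive $12, q = 333. (Wedge: pb − ps = 24.)
The less price-elastic side of the market bears the larger share of a per-unit tax.

Buyers pay $36; producers receive $12; quantity = 333.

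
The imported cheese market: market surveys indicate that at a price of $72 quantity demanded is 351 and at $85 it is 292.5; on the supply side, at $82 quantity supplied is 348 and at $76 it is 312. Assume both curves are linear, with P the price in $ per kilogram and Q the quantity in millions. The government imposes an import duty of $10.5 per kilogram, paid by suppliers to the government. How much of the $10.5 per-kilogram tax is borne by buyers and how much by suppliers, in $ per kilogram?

Demand slope: (292.5 − 351)/(85 − 72) = -4.5, so Qd = 675 − 4.5P.
Supply slope: (312 − 348)/(76 − 82) = 6, so Qs = 6P − 144.
Without the tax, 675 − 4.5P = 6P − 144 gives 10.5P = 819, so P* = $78 and Q* = 324.
With the tax collected from suppliers, supply shifts: Qs = 6(P − 10.5) − 144.
New equilibrium: buyers pay $84, suppliers receive $73.5, Q = 297. (Wedge: Pb − Ps = 10.5.)
Burden on buyers: $6; on suppliers: $4.5. (They sum to $10.5.)

Buyers bear $6 per kilogram; suppliers bear $4.5 per kilogram.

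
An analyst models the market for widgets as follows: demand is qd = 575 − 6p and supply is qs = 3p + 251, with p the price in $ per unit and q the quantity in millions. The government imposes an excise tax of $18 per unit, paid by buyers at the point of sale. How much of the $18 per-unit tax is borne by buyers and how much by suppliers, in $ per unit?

Buyers bear $6 per unit; suppliers bear $12 per unit.

Without the tax, 575 − 6p = 3p + 251 gives 9p = 324, so p* = $36 and q* = 359.
With the tax collected from buyers, demand (in seller-price terms) shifts: qd = 575 − 6(p + 18).
Solving gives q = 323 with buyers paying $42 and suppliers receiving $24 (the $18 wedge).
Burden on buyers: $6; on suppliers: $12. (They sum to $18.)
The less price-elastic side of the market bears the larger share of a per-unit tax.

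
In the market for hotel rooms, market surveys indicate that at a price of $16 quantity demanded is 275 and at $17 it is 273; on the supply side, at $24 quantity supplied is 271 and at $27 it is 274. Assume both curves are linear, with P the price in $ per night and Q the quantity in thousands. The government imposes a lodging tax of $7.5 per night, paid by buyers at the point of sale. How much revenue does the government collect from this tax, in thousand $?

Tax revenue = $1965 thousand.

Demand slope: (273 − 275)/(17 − 16) = -2, so Qd = 307 − 2P.
Supply slope: (274 − 271)/(27 − 24) = 1, so Qs = P + 247.
Before the tax: set 307 − 2P = P + 247 → P* = $20, Q* = 267.
With the tax collected from buyers, demand (in seller-price terms) shifts: Qd = 307 − 2(P + 7.5).
Solving gives Q = 262 with buyers paying $22.5 and suppliers receiving $15 (the $7.5 wedge).
Revenue = t · Q = 7.5 · 262 = $1965.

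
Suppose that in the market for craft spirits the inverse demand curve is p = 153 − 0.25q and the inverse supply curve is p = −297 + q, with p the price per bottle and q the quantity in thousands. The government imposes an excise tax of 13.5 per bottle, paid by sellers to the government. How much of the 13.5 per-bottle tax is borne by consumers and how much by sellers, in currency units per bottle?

Consumers bear 2.7 per bottle; sellers bear 10.8 per bottle.

Inverting to q(p) form: qd = 612 − 4p; qs = p + 297.
Without the tax, 612 − 4p = p + 297 gives 5p = 315, so p* = 63 and q* = 360.
With the tax collected from sellers, supply shifts: qs = (p − 13.5) + 297.
New equilibrium: consumers pay 65.7, sellers receive 52.2, q = 349.2. (Wedge: pb − ps = 13.5.)
Burden on consumers: 2.7; on sellers: 10.8. (They sum to 13.5.)
The less price-elastic side of the market bears the larger share of a per-unit tax.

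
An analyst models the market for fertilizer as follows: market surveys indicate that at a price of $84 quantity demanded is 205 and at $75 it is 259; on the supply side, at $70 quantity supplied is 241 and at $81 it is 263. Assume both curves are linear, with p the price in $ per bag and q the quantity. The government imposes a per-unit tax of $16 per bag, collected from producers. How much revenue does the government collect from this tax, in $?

Demand slope: (259 − 205)/(75 − 84) = -6, so qd = 709 − 6p.
Supply slope: (263 − 241)/(81 − 70) = 2, so qs = 2p + 101.
Before the tax: set 709 − 6p = 2p + 101 → p* = $76, q* = 253.
With the tax collected from producers, supply shifts: qs = 2(p − 16) + 101.
Solving gives q = 229 with consumers paying $80 and producers receiving $64 (the $16 wedge).
Revenue = t · Q = 16 · 229 = $3664.

Tax revenue = $3664.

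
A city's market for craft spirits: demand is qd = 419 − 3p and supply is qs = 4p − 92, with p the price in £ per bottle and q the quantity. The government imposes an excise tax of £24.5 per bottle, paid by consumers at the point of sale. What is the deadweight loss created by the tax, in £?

Before the tax: set 419 − 3p = 4p − 92 → p* = £73, q* = 200.
With the tax collected from consumers, demand (in seller-price terms) shifts: qd = 419 − 3(p + 24.5).
Solving gives q = 158 with consumers paying £87 and sellers receiving £62.5 (the £24.5 wedge).
Quantity falls by |ΔQ| = |200 − 158| = 42.
DWL = ½ · t · |ΔQ| = ½ · 24.5 · 42 = £514.5.

Deadweight loss = £514.5.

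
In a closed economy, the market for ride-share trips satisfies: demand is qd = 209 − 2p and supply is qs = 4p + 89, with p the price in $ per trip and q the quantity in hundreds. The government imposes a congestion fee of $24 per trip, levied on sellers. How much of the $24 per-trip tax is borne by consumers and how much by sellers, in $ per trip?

Consumers bear $16 per trip; sellers bear $8 per trip.

Without the tax, 209 − 2p = 4p + 89 gives 6p = 120, so p* = $20 and q* = 169.
With the tax collected from sellers, supply shifts: qs = 4(p − 24) + 89.
Solving gives q = 137 with consumers paying $36 and sellers receiving $12 (the $24 wedge).
Burden on consumers: $16; on sellers: $8. (They sum to $24.)
The less price-elastic side of the market bears the larger share of a per-unit tax.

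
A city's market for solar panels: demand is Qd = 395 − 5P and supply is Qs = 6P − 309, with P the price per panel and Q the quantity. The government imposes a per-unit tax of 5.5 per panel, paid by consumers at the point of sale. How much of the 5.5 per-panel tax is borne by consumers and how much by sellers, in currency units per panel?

Consumers bear 3 per panel; sellers bear 2.5 per panel.

Before the tax: set 395 − 5P = 6P − 309 → P* = 64, Q* = 75.
With the tax collected from consumers, demand (in seller-price terms) shifts: Qd = 395 − 5(P + 5.5).
Solving gives Q = 60 with consumers paying 67 and sellers receiving 61.5 (the 5.5 wedge).
Burden on consumers: 3; on sellers: 2.5. (They sum to 5.5.)
The less price-elastic side of the market bears the larger share of a per-unit tax.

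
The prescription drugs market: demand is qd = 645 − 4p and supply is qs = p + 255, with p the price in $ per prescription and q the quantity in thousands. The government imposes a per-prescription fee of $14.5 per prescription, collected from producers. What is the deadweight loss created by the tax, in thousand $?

Before the tax: set 645 − 4p = p + 255 → p* = $78, q* = 333.
With the tax collected from producers, supply shifts: qs = (p − 14.5) + 255.
Solving gives q = 321.4 with buyers paying $80.9 and producers receiving $66.4 (the $14.5 wedge).
Quantity falls by |ΔQ| = |333 − 321.4| = 11.6.
DWL = ½ · t · |ΔQ| = ½ · 14.5 · 11.6 = $84.1.

Deadweight loss = $84.1 thousand.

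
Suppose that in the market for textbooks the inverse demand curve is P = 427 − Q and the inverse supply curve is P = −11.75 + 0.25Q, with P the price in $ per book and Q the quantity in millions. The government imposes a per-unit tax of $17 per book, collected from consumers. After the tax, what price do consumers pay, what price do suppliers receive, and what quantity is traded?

Consumers pay $89.6; suppliers receive $72.6; quantity = 337.4.

Rewrite in direct form: Qd = 427 − P and Qs = 4P + 47.
Without the tax, 427 − P = 4P + 47 gives 5P = 380, so P* = $76 and Q* = 351.
With the tax collected from consumers, demand (in seller-price terms) shifts: Qd = 427 − (P + 17).
Solving gives Q = 337.4 with consumers paying $89.6 and suppliers receiving $72.6 (the $17 wedge).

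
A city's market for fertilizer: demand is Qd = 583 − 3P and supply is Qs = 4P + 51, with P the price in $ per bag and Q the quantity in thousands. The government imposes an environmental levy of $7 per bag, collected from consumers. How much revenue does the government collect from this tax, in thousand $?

Tax revenue = $2401 thousand.

Without the tax, 583 − 3P = 4P + 51 gives 7P = 532, so P* = $76 and Q* = 355.
With the tax collected from consumers, demand (in seller-price terms) shifts: Qd = 583 − 3(P + 7).
Solving gives Q = 343 with consumers paying $80 and producers receiving $73 (the $7 wedge).
Revenue = t · Q = 7 · 343 = $2401.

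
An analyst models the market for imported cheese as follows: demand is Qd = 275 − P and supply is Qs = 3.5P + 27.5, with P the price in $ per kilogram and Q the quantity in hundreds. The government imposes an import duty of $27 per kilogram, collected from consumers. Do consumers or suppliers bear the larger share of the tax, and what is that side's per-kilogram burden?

Before the tax: set 275 − P = 3.5P + 27.5 → P* = $55, Q* = 220.
With the tax collected from consumers, demand (in seller-price terms) shifts: Qd = 275 − (P + 27).
Solving gives Q = 199 with consumers paying $76 and suppliers receiving $49 (the $27 wedge).
Per-kilogram burden: consumers $21, suppliers $6.
Consumers take the larger share because demand is less price-elastic here (demand slope 1 vs supply slope 3.5).
The less price-elastic side of the market bears the larger share of a per-unit tax.

Consumers bear the larger share: $21 per kilogram.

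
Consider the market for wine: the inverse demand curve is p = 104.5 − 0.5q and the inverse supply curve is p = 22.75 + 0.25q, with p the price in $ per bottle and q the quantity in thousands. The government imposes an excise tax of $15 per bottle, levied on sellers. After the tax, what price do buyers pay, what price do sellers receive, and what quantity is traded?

Buyers pay $60; sellers receive $45; quantity = 89.

Inverting to q(p) form: qd = 209 − 2p; qs = 4p − 91.
Without the tax, 209 − 2p = 4p − 91 gives 6p = 300, so p* = $50 and q* = 109.
With the tax collected from sellers, supply shifts: qs = 4(p − 15) − 91.
New equilibrium: buyers pay $60, sellers receive $45, q = 89. (Wedge: pb − ps = 15.)
The less price-elastic side of the market bears the larger share of a per-unit tax.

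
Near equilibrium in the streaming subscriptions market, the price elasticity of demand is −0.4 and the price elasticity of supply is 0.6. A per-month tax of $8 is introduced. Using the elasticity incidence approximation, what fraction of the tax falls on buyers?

Buyers' share ≈ 0.6.

Incidence ratio: buyers' share ≈ εs / (εs + |εd|) = 0.6 / (0.6 + 0.4) = 0.6.
Supply is the more elastic side, so buyers bear the larger share.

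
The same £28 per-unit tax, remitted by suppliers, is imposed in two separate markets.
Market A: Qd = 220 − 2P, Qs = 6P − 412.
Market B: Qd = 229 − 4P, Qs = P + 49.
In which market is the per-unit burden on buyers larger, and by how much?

Market A: pre-tax P* = £79, Q* = 62; post-tax Q = 20; per-unit burden on buyers = £21.
Market B: pre-tax P* = £36, Q* = 85; post-tax Q = 62.6; per-unit burden on buyers = £5.6.
Difference: £21 vs £5.6 → market A is larger by £15.4.

Market A, by £15.4.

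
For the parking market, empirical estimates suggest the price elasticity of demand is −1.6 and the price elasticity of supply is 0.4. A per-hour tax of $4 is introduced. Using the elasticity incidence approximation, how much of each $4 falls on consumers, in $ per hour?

Incidence ratio: consumers' share ≈ εs / (εs + |εd|) = 0.4 / (0.4 + 1.6) = 0.2.
So consumers bear ≈ 0.2 × $4 = $0.8; suppliers bear $3.2.

Consumers bear ≈ $0.8 per hour.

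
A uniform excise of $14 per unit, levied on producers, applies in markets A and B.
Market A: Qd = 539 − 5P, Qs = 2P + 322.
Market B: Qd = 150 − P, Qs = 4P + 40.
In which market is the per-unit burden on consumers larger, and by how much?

Market B, by $7.2.

Market A: pre-tax P* = $31, Q* = 384; post-tax Q = 364; per-unit burden on consumers = $4.
Market B: pre-tax P* = $22, Q* = 128; post-tax Q = 116.8; per-unit burden on consumers = $11.2.
Difference: $4 vs $11.2 → market B is larger by $7.2.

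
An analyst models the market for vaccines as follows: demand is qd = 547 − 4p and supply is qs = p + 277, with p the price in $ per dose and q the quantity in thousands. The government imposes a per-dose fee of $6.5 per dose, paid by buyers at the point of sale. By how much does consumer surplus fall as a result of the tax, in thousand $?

Consumer surplus falls by $426.92 thousand.

Without the tax, 547 − 4p = p + 277 gives 5p = 270, so p* = $54 and q* = 331.
With the tax collected from buyers, demand (in seller-price terms) shifts: qd = 547 − 4(p + 6.5).
New equilibrium: buyers pay $55.3, sellers receive $48.8, q = 325.8. (Wedge: pb − ps = 6.5.)
ΔCS is the trapezoid between Q = 325.8 and Q = 331 of height $1.3: ½ · (331 + 325.8) · 1.3 = $426.92.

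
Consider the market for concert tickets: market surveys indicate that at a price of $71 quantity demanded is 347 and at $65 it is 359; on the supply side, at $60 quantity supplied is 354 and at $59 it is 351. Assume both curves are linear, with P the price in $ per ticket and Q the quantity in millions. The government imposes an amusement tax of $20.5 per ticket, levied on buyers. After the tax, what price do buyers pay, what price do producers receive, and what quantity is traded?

Buyers pay $75.3; producers receive $54.8; quantity = 338.4.

Demand slope: (359 − 347)/(65 − 71) = -2, so Qd = 489 − 2P.
Supply slope: (351 − 354)/(59 − 60) = 3, so Qs = 3P + 174.
Without the tax, 489 − 2P = 3P + 174 gives 5P = 315, so P* = $63 and Q* = 363.
With the tax collected from buyers, demand (in seller-price terms) shifts: Qd = 489 − 2(P + 20.5).
New equilibrium: buyers pay $75.3, producers receive $54.8, Q = 338.4. (Wedge: Pb − Ps = 20.5.)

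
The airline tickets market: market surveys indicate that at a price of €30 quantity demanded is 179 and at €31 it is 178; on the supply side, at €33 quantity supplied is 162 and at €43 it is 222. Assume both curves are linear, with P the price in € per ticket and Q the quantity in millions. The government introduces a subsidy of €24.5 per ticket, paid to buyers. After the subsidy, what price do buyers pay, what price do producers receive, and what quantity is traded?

Buyers pay €14; producers receive €38.5; quantity = 195.

Demand slope: (178 − 179)/(31 − 30) = -1, so Qd = 209 − P.
Supply slope: (222 − 162)/(43 − 33) = 6, so Qs = 6P − 36.
Without the subsidy, 209 − P = 6P − 36 gives 7P = 245, so P* = €35 and Q* = 174.
With a per-unit subsidy paid to buyers, each effectively pays P − 24.5, so demand becomes Qd = 209 − (P − 24.5).
Solving gives Q = 195 with buyers paying €14 and producers receiving €38.5 (the €24.5 wedge).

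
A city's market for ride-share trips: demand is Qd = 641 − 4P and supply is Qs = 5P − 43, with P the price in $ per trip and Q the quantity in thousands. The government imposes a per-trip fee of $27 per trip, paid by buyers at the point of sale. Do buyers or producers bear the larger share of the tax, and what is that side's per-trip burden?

Before the tax: set 641 − 4P = 5P − 43 → P* = $76, Q* = 337.
With the tax collected from buyers, demand (in seller-price terms) shifts: Qd = 641 − 4(P + 27).
New equilibrium: buyers pay $91, producers receive $64, Q = 277. (Wedge: Pb − Ps = 27.)
Per-trip burden: buyers $15, producers $12.
Buyers take the larger share because demand is less price-elastic here (demand slope 4 vs supply slope 5).
The less price-elastic side of the market bears the larger share of a per-unit tax.

Buyers bear the larger share: $15 per trip.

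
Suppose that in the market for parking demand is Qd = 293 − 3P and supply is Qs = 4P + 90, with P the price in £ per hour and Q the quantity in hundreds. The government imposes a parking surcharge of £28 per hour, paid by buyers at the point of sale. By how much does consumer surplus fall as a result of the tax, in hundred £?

Without the tax, 293 − 3P = 4P + 90 gives 7P = 203, so P* = £29 and Q* = 206.
With the tax collected from buyers, demand (in seller-price terms) shifts: Qd = 293 − 3(P + 28).
New equilibrium: buyers pay £45, sellers receive £17, Q = 158. (Wedge: Pb − Ps = 28.)
ΔCS is the trapezoid between Q = 158 and Q = 206 of height £16: ½ · (206 + 158) · 16 = £2912.

Consumer surplus falls by £2912 hundred.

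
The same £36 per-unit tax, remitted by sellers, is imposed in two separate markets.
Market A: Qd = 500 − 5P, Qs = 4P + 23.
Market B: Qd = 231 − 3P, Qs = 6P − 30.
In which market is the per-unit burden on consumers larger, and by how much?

Market B, by £8.

Market A: pre-tax P* = £53, Q* = 235; post-tax Q = 155; per-unit burden on consumers = £16.
Market B: pre-tax P* = £29, Q* = 144; post-tax Q = 72; per-unit burden on consumers = £24.
Difference: £16 vs £24 → market B is larger by £8.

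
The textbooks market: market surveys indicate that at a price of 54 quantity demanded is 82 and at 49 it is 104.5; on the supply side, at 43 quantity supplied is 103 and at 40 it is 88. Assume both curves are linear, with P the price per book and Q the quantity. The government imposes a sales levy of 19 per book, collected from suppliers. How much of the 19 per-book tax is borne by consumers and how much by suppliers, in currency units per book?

Consumers bear 10 per book; suppliers bear 9 per book.

Demand slope: (104.5 − 82)/(49 − 54) = -4.5, so Qd = 325 − 4.5P.
Supply slope: (88 − 103)/(40 − 43) = 5, so Qs = 5P − 112.
Before the tax: set 325 − 4.5P = 5P − 112 → P* = 46, Q* = 118.
With the tax collected from suppliers, supply shifts: Qs = 5(P − 19) − 112.
Solving gives Q = 73 with consumers paying 56 and suppliers receiving 37 (the 19 wedge).
Burden on consumers: 10; on suppliers: 9. (They sum to 19.)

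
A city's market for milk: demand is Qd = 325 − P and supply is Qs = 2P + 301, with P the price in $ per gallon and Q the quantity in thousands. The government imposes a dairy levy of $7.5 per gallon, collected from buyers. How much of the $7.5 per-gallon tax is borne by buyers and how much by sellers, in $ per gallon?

Before the tax: set 325 − P = 2P + 301 → P* = $8, Q* = 317.
With the tax collected from buyers, demand (in seller-price terms) shifts: Qd = 325 − (P + 7.5).
Solving gives Q = 312 with buyers paying $13 and sellers receiving $5.5 (the $7.5 wedge).
Burden on buyers: $5; on sellers: $2.5. (They sum to $7.5.)
The less price-elastic side of the market bears the larger share of a per-unit tax.

Buyers bear $5 per gallon; sellers bear $2.5 per gallon.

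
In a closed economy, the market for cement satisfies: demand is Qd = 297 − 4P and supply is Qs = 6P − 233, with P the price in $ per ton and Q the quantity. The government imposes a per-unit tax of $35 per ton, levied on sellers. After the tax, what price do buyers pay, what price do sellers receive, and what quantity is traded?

Without the tax, 297 − 4P = 6P − 233 gives 10P = 530, so P* = $53 and Q* = 85.
With the tax collected from sellers, supply shifts: Qs = 6(P − 35) − 233.
Solving gives Q = 1 with buyers paying $74 and sellers receiving $39 (the $35 wedge).
The less price-elastic side of the market bears the larger share of a per-unit tax.

Buyers pay $74; sellers receive $39; quantity = 1.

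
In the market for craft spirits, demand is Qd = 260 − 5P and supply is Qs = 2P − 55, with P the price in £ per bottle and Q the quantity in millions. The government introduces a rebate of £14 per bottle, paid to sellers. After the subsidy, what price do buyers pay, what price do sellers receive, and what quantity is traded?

Without the subsidy, 260 − 5P = 2P − 55 gives 7P = 315, so P* = £45 and Q* = 35.
With a per-unit subsidy paid to sellers, each receives P + 14 per unit sold, so supply becomes Qs = 2(P + 14) − 55.
Solving gives Q = 55 with buyers paying £41 and sellers receiving £55 (the £14 wedge).

Buyers pay £41; sellers receive £55; quantity = 55.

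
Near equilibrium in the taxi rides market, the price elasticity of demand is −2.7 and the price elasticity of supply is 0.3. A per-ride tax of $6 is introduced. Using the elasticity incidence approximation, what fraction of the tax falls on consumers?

Consumers' share ≈ 0.1.

Incidence ratio: consumers' share ≈ εs / (εs + |εd|) = 0.3 / (0.3 + 2.7) = 0.1.
Supply is the less elastic side, so consumers bear the smaller share.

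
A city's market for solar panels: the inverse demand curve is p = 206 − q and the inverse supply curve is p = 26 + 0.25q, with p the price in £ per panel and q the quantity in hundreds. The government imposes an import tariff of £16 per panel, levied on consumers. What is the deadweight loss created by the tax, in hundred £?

Inverting to q(p) form: qd = 206 − p; qs = 4p − 104.
Before the tax: set 206 − p = 4p − 104 → p* = £62, q* = 144.
With the tax collected from consumers, demand (in seller-price terms) shifts: qd = 206 − (p + 16).
New equilibrium: consumers pay £74.8, producers receive £58.8, q = 131.2. (Wedge: pb − ps = 16.)
Quantity falls by |ΔQ| = |144 − 131.2| = 12.8.
DWL = ½ · t · |ΔQ| = ½ · 16 · 12.8 = £102.4.

Deadweight loss = £102.4 hundred.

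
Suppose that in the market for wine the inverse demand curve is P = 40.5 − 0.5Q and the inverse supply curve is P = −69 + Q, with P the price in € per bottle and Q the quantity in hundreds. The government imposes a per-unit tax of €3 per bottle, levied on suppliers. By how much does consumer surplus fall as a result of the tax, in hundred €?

Rewrite in direct form: Qd = 81 − 2P and Qs = P + 69.
Before the tax: set 81 − 2P = P + 69 → P* = €4, Q* = 73.
With the tax collected from suppliers, supply shifts: Qs = (P − 3) + 69.
New equilibrium: buyers pay €5, suppliers receive €2, Q = 71. (Wedge: Pb − Ps = 3.)
ΔCS is the trapezoid between Q = 71 and Q = 73 of height €1: ½ · (73 + 71) · 1 = €72.

Consumer surplus falls by €72 hundred.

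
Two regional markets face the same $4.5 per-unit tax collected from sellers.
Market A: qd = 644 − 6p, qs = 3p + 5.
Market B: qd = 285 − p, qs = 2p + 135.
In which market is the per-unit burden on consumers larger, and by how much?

Market A: pre-tax p* = $71, q* = 218; post-tax q = 209; per-unit burden on consumers = $1.5.
Market B: pre-tax p* = $50, q* = 235; post-tax q = 232; per-unit burden on consumers = $3.
Difference: $1.5 vs $3 → market B is larger by $1.5.

Market B, by $1.5.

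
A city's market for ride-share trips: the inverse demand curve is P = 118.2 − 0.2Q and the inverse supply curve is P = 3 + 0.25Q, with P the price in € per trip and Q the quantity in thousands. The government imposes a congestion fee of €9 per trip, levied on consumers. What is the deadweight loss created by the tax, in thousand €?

Deadweight loss = €90 thousand.

Rewrite in direct form: Qd = 591 − 5P and Qs = 4P − 12.
Before the tax: set 591 − 5P = 4P − 12 → P* = €67, Q* = 256.
With the tax collected from consumers, demand (in seller-price terms) shifts: Qd = 591 − 5(P + 9).
New equilibrium: consumers pay €71, producers receive €62, Q = 236. (Wedge: Pb − Ps = 9.)
Quantity falls by |ΔQ| = |256 − 236| = 20.
DWL = ½ · t · |ΔQ| = ½ · 9 · 20 = €90.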